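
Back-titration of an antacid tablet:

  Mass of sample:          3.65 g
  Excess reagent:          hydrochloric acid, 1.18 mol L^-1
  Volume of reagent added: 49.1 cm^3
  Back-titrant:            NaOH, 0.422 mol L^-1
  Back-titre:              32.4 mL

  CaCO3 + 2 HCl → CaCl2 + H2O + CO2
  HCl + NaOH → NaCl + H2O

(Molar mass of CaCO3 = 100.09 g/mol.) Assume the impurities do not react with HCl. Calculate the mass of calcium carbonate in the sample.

2.22 g

n(HCl) added = 0.0491 × 1.18 = 0.0579 mol
n(NaOH) used in back-titration = 0.0324 × 0.422 = 0.0137 mol
n(HCl) left over = 0.0137 mol (1:1 ratio)
n(HCl) consumed by analyte = 0.0579 − 0.0137 = 0.0443 mol
From the 1:2 ratio, n(CaCO3) = 1/2 × 0.0443 = 0.0221 mol
mass of CaCO3 = 0.0221 × 100.09 = 2.22 g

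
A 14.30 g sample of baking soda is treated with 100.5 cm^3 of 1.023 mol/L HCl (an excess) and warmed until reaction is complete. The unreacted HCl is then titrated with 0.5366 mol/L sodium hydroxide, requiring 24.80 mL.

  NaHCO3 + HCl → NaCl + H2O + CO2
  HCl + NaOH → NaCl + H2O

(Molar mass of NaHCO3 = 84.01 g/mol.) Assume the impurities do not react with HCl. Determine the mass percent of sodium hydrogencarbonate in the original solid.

n(HCl) added = 0.1005 × 1.023 = 0.1028 mol
n(NaOH) used in back-titration = 0.02480 × 0.5366 = 0.01331 mol
n(HCl) left over = 0.01331 mol (1:1 ratio)
n(HCl) consumed by analyte = 0.1028 − 0.01331 = 0.08950 mol
n(NaHCO3) = 0.08950 mol (1:1 ratio)
mass of NaHCO3 = 0.08950 × 84.01 = 7.519 g
% NaHCO3 = 7.519 / 14.30 × 100 = 52.58 %

52.58 %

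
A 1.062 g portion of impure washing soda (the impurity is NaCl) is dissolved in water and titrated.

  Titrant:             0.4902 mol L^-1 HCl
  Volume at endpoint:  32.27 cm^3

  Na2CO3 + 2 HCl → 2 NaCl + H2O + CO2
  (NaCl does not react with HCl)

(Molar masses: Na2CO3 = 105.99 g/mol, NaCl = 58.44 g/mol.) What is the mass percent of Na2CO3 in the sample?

n(HCl) = 0.03227 × 0.4902 = 0.01582 mol
Let x = n(Na2CO3), y = n(NaCl).
Titrant: 2x = 0.01582;  mass: 105.99x + 58.44y = 1.062
Solving, x = 7.909 × 10^-3 mol, y = 3.828 × 10^-3 mol
mass of Na2CO3 = 7.909 × 10^-3 × 105.99 = 0.8383 g
% Na2CO3 = 0.8383 / 1.062 × 100 = 78.94 %

78.94 %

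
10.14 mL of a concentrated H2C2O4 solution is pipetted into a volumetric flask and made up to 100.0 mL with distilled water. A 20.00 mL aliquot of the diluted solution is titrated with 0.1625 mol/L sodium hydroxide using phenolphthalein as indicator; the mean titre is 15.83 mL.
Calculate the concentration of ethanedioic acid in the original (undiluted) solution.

H2C2O4 + 2 NaOH → Na2C2O4 + 2 H2O
n(NaOH) = 0.01583 × 0.1625 = 2.572 × 10^-3 mol
From the 1:2 ratio, n(H2C2O4) in the aliquot = 1/2 × 2.572 × 10^-3 = 1.286 × 10^-3 mol
[H2C2O4]_dilute = 1.286 × 10^-3 / 0.02000 = 0.06431 mol/L
Dilution factor = 100.0 / 10.14 = 9.862
[H2C2O4]_stock = 0.06431 × 9.862 = 0.6342 mol/L

0.6342 mol/L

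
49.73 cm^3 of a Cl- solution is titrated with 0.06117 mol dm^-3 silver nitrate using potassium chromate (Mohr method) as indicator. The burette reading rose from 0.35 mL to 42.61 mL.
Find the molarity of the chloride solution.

0.05198 mol/L

Ag^+ + Cl^- → AgCl(s)
n(AgNO3) = 0.04226 L × 0.06117 mol/L = 2.585 × 10^-3 mol
n(Cl-) = 2.585 × 10^-3 mol (1:1 mole ratio)
[Cl-] = 2.585 × 10^-3 mol / 0.04973 L = 0.05198 mol/L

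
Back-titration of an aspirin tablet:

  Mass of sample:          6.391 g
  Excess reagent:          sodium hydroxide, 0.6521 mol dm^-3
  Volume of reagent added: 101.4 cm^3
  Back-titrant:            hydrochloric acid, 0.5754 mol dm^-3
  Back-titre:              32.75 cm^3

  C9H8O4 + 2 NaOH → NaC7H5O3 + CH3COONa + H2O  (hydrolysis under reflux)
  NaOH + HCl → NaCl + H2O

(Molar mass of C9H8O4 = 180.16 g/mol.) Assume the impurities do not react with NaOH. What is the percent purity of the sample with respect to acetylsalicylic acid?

n(NaOH) added = 0.1014 × 0.6521 = 0.06612 mol
n(HCl) used in back-titration = 0.03275 × 0.5754 = 0.01884 mol
n(NaOH) left over = 0.01884 mol (1:1 ratio)
n(NaOH) consumed by analyte = 0.06612 − 0.01884 = 0.04728 mol
From the 1:2 ratio, n(C9H8O4) = 1/2 × 0.04728 = 0.02364 mol
mass of C9H8O4 = 0.02364 × 180.16 = 4.259 g
% C9H8O4 = 4.259 / 6.391 × 100 = 66.64 %

66.64 %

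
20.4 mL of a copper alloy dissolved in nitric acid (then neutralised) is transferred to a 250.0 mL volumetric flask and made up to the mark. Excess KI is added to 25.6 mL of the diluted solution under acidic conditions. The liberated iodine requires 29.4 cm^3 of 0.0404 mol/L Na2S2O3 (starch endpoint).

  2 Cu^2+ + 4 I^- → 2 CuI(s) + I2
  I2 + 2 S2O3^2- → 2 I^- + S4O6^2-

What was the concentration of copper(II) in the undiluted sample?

0.569 mol/L

n(S2O3^2-) = 0.0294 × 0.0404 = 1.19 × 10^-3 mol
n(I2) = n(S2O3^2-)/2 = 5.94 × 10^-4 mol
From the 2:1 ratio, n(Cu2+) in the aliquot = 2/1 × 5.94 × 10^-4 = 1.19 × 10^-3 mol
[Cu2+]_dilute = 1.19 × 10^-3 / 0.0256 = 0.0464 mol/L
[Cu2+]_original = 0.0464 × 250.0/20.4 = 0.569 mol/L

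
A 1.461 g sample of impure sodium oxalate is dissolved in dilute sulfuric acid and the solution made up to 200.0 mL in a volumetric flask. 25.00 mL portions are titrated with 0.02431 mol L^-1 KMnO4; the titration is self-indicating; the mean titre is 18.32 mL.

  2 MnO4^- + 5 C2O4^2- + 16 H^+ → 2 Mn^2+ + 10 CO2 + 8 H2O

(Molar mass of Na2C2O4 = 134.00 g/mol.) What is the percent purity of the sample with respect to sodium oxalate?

n(KMnO4) per titration = 0.01832 × 0.02431 = 4.454 × 10^-4 mol
From the 5:2 ratio, n(Na2C2O4) in each aliquot = 5/2 × 4.454 × 10^-4 = 1.113 × 10^-3 mol
n(Na2C2O4) in the whole flask = 1.113 × 10^-3 × 200.0/25.00 = 8.907 × 10^-3 mol
mass of Na2C2O4 = 8.907 × 10^-3 × 134.00 = 1.194 g
% Na2C2O4 = 1.194 / 1.461 × 100 = 81.69 %

81.69 %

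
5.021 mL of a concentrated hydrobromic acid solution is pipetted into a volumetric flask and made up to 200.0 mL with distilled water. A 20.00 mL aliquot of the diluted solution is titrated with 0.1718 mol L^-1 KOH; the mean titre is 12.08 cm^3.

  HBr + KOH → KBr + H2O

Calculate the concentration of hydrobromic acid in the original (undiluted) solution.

n(KOH) = 0.01208 × 0.1718 = 2.075 × 10^-3 mol
n(HBr) in the aliquot = 2.075 × 10^-3 mol (1:1 ratio)
[HBr]_dilute = 2.075 × 10^-3 / 0.02000 = 0.1038 mol/L
Dilution factor = 200.0 / 5.021 = 39.83
[HBr]_stock = 0.1038 × 39.83 = 4.133 mol/L

4.133 mol/L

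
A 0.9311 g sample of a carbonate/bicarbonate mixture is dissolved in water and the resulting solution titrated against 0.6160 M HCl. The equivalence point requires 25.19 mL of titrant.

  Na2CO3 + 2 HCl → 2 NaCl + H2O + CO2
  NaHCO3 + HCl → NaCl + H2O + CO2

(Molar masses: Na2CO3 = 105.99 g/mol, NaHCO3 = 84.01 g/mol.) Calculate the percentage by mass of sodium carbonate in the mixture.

n(HCl) = 0.02519 × 0.6160 = 0.01552 mol
Let x = n(Na2CO3), y = n(NaHCO3).
Titrant: 2x + 1y = 0.01552;  mass: 105.99x + 84.01y = 0.9311
Solving, x = 6.005 × 10^-3 mol, y = 3.507 × 10^-3 mol
mass of Na2CO3 = 6.005 × 10^-3 × 105.99 = 0.6365 g
% Na2CO3 = 0.6365 / 0.9311 × 100 = 68.36 %

68.36 %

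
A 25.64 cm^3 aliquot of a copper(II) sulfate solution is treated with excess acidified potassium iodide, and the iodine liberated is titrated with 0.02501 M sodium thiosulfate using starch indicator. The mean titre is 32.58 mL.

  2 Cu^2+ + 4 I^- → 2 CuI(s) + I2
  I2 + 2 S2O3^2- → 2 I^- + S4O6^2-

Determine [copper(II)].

0.03178 M

n(S2O3^2-) = 0.03258 × 0.02501 = 8.148 × 10^-4 mol
n(I2) = n(S2O3^2-)/2 = 4.074 × 10^-4 mol
From the 2:1 ratio, n(Cu2+) in the aliquot = 2/1 × 4.074 × 10^-4 = 8.148 × 10^-4 mol
[Cu2+] = 8.148 × 10^-4 / 0.02564 = 0.03178 mol/L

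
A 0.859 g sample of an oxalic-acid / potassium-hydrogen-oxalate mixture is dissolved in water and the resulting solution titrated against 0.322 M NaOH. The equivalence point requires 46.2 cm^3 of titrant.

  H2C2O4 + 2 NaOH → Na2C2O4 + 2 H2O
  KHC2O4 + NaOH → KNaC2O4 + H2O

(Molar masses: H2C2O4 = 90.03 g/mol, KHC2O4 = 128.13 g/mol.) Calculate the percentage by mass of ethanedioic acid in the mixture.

66.0 %

n(NaOH) = 0.0462 × 0.322 = 0.0149 mol
Let x = n(H2C2O4), y = n(KHC2O4).
Titrant: 2x + 1y = 0.0149;  mass: 90.03x + 128.13y = 0.859
Solving, x = 6.30 × 10^-3 mol, y = 2.28 × 10^-3 mol
mass of H2C2O4 = 6.30 × 10^-3 × 90.03 = 0.567 g
% H2C2O4 = 0.567 / 0.859 × 100 = 66.0 %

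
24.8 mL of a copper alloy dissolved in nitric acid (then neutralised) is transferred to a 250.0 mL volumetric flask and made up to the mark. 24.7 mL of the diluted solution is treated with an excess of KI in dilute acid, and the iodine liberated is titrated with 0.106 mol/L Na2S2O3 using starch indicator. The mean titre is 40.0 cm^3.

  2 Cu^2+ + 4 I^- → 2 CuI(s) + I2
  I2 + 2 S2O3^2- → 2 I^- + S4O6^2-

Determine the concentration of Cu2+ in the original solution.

n(S2O3^2-) = 0.0400 × 0.106 = 4.24 × 10^-3 mol
n(I2) = n(S2O3^2-)/2 = 2.12 × 10^-3 mol
From the 2:1 ratio, n(Cu2+) in the aliquot = 2/1 × 2.12 × 10^-3 = 4.24 × 10^-3 mol
[Cu2+]_dilute = 4.24 × 10^-3 / 0.0247 = 0.172 mol/L
[Cu2+]_original = 0.172 × 250.0/24.8 = 1.73 mol/L

1.73 mol/L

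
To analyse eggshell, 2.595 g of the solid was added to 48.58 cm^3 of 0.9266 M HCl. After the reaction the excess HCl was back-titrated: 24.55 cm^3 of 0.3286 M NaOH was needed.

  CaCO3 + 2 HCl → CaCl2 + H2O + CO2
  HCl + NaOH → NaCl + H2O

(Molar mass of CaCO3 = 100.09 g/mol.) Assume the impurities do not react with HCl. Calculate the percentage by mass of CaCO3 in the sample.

n(HCl) added = 0.04858 × 0.9266 = 0.04501 mol
n(NaOH) used in back-titration = 0.02455 × 0.3286 = 8.067 × 10^-3 mol
n(HCl) left over = 8.067 × 10^-3 mol (1:1 ratio)
n(HCl) consumed by analyte = 0.04501 − 8.067 × 10^-3 = 0.03695 mol
From the 1:2 ratio, n(CaCO3) = 1/2 × 0.03695 = 0.01847 mol
mass of CaCO3 = 0.01847 × 100.09 = 1.849 g
% CaCO3 = 1.849 / 2.595 × 100 = 71.25 %

71.25 %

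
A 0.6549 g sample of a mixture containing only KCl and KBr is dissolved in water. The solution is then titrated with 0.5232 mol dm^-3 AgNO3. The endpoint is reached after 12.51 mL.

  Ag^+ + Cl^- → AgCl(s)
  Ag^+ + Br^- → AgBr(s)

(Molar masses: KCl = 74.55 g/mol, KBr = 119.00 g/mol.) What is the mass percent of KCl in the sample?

31.75 %

n(AgNO3) = 0.01251 × 0.5232 = 6.545 × 10^-3 mol
Let x = n(KCl), y = n(KBr).
Titrant: 1x + 1y = 6.545 × 10^-3;  mass: 74.55x + 119.00y = 0.6549
Solving, x = 2.789 × 10^-3 mol, y = 3.756 × 10^-3 mol
mass of KCl = 2.789 × 10^-3 × 74.55 = 0.2079 g
% KCl = 0.2079 / 0.6549 × 100 = 31.75 %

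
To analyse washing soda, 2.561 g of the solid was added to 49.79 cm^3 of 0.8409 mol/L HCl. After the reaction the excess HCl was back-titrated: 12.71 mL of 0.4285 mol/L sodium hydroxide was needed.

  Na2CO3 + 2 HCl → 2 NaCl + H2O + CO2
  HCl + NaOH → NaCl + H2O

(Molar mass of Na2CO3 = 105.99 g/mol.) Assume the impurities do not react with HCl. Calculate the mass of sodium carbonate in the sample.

1.930 g

n(HCl) added = 0.04979 × 0.8409 = 0.04187 mol
n(NaOH) used in back-titration = 0.01271 × 0.4285 = 5.446 × 10^-3 mol
n(HCl) left over = 5.446 × 10^-3 mol (1:1 ratio)
n(HCl) consumed by analyte = 0.04187 − 5.446 × 10^-3 = 0.03642 mol
From the 1:2 ratio, n(Na2CO3) = 1/2 × 0.03642 = 0.01821 mol
mass of Na2CO3 = 0.01821 × 105.99 = 1.930 g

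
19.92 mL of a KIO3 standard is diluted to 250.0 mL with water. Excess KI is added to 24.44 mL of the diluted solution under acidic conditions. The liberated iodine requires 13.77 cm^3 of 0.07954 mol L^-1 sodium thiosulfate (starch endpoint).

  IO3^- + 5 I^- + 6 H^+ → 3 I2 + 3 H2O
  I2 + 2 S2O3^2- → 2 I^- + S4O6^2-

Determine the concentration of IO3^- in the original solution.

0.09374 mol/L

n(S2O3^2-) = 0.01377 × 0.07954 = 1.095 × 10^-3 mol
n(I2) = n(S2O3^2-)/2 = 5.476 × 10^-4 mol
From the 1:3 ratio, n(IO3^-) in the aliquot = 1/3 × 5.476 × 10^-4 = 1.825 × 10^-4 mol
[IO3^-]_dilute = 1.825 × 10^-4 / 0.02444 = 0.007469 mol/L
[IO3^-]_original = 0.007469 × 250.0/19.92 = 0.09374 mol/L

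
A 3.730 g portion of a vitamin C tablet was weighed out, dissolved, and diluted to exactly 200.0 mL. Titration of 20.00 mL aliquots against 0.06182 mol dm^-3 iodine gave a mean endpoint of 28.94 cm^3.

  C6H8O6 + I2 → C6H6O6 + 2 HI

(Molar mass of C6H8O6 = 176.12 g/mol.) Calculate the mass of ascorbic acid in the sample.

3.151 g

n(I2) per titration = 0.02894 × 0.06182 = 1.789 × 10^-3 mol
n(C6H8O6) in each aliquot = 1.789 × 10^-3 mol (1:1 ratio)
n(C6H8O6) in the whole flask = 1.789 × 10^-3 × 200.0/20.00 = 0.01789 mol
mass of C6H8O6 = 0.01789 × 176.12 = 3.151 g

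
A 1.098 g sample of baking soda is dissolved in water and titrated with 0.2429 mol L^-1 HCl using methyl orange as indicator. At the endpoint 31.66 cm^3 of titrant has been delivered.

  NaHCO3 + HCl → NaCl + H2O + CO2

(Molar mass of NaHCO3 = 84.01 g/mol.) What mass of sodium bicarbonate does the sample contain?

n(HCl) = 0.03166 L × 0.2429 mol/L = 7.690 × 10^-3 mol
n(NaHCO3) = 7.690 × 10^-3 mol (1:1 ratio)
mass of NaHCO3 = 7.690 × 10^-3 × 84.01 g/mol = 0.6461 g

0.6461 g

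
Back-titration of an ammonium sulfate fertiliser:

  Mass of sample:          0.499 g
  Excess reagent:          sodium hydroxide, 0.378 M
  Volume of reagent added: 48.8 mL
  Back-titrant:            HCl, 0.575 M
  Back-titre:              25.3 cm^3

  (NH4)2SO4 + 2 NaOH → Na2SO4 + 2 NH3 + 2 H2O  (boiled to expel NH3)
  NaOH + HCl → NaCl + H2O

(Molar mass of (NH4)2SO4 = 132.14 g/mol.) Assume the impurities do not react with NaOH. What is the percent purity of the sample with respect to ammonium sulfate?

51.6 %

n(NaOH) added = 0.0488 × 0.378 = 0.0184 mol
n(HCl) used in back-titration = 0.0253 × 0.575 = 0.0145 mol
n(NaOH) left over = 0.0145 mol (1:1 ratio)
n(NaOH) consumed by analyte = 0.0184 − 0.0145 = 3.90 × 10^-3 mol
From the 1:2 ratio, n((NH4)2SO4) = 1/2 × 3.90 × 10^-3 = 1.95 × 10^-3 mol
mass of (NH4)2SO4 = 1.95 × 10^-3 × 132.14 = 0.258 g
% (NH4)2SO4 = 0.258 / 0.499 × 100 = 51.6 %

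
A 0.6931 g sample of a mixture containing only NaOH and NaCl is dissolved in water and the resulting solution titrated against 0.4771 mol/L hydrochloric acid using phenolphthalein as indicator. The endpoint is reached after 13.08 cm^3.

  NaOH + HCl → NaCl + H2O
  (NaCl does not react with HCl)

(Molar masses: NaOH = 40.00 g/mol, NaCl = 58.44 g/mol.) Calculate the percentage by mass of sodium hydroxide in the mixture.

n(HCl) = 0.01308 × 0.4771 = 6.240 × 10^-3 mol
Let x = n(NaOH), y = n(NaCl).
Titrant: 1x = 6.240 × 10^-3;  mass: 40.00x + 58.44y = 0.6931
Solving, x = 6.240 × 10^-3 mol, y = 7.589 × 10^-3 mol
mass of NaOH = 6.240 × 10^-3 × 40.00 = 0.2496 g
% NaOH = 0.2496 / 0.6931 × 100 = 36.01 %

36.01 %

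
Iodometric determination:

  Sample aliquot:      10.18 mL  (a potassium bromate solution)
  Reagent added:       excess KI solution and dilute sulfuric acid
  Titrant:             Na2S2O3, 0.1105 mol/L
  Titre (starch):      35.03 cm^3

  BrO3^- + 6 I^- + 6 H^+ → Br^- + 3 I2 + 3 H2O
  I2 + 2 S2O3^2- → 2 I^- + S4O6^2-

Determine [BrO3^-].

0.06337 mol/L

n(S2O3^2-) = 0.03503 × 0.1105 = 3.871 × 10^-3 mol
n(I2) = n(S2O3^2-)/2 = 1.935 × 10^-3 mol
From the 1:3 ratio, n(BrO3^-) in the aliquot = 1/3 × 1.935 × 10^-3 = 6.451 × 10^-4 mol
[BrO3^-] = 6.451 × 10^-4 / 0.01018 = 0.06337 mol/L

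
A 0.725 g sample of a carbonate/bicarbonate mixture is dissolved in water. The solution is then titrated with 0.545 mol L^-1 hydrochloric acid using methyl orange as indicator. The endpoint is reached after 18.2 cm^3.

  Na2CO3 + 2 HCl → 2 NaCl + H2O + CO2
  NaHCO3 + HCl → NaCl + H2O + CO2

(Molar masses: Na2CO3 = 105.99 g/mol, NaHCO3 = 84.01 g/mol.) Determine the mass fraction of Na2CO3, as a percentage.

25.5 %

n(HCl) = 0.0182 × 0.545 = 9.92 × 10^-3 mol
Let x = n(Na2CO3), y = n(NaHCO3).
Titrant: 2x + 1y = 9.92 × 10^-3;  mass: 105.99x + 84.01y = 0.725
Solving, x = 1.75 × 10^-3 mol, y = 6.43 × 10^-3 mol
mass of Na2CO3 = 1.75 × 10^-3 × 105.99 = 0.185 g
% Na2CO3 = 0.185 / 0.725 × 100 = 25.5 %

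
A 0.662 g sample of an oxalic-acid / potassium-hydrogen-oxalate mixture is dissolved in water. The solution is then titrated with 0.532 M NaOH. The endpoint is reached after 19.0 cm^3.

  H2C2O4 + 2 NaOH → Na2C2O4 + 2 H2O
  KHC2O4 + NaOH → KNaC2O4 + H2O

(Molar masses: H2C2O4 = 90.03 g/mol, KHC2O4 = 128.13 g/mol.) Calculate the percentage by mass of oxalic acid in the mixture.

51.8 %

n(NaOH) = 0.0190 × 0.532 = 0.0101 mol
Let x = n(H2C2O4), y = n(KHC2O4).
Titrant: 2x + 1y = 0.0101;  mass: 90.03x + 128.13y = 0.662
Solving, x = 3.81 × 10^-3 mol, y = 2.49 × 10^-3 mol
mass of H2C2O4 = 3.81 × 10^-3 × 90.03 = 0.343 g
% H2C2O4 = 0.343 / 0.662 × 100 = 51.8 %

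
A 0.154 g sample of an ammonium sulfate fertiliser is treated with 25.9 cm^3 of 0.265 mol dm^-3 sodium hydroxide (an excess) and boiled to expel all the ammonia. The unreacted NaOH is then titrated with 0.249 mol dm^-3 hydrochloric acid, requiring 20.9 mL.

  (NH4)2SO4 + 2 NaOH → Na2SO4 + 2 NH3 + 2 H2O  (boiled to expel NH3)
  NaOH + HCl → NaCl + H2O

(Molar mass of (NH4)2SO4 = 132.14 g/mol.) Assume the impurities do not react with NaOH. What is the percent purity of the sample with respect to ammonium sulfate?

71.2 %

n(NaOH) added = 0.0259 × 0.265 = 6.86 × 10^-3 mol
n(HCl) used in back-titration = 0.0209 × 0.249 = 5.20 × 10^-3 mol
n(NaOH) left over = 5.20 × 10^-3 mol (1:1 ratio)
n(NaOH) consumed by analyte = 6.86 × 10^-3 − 5.20 × 10^-3 = 1.66 × 10^-3 mol
From the 1:2 ratio, n((NH4)2SO4) = 1/2 × 1.66 × 10^-3 = 8.30 × 10^-4 mol
mass of (NH4)2SO4 = 8.30 × 10^-4 × 132.14 = 0.110 g
% (NH4)2SO4 = 0.110 / 0.154 × 100 = 71.2 %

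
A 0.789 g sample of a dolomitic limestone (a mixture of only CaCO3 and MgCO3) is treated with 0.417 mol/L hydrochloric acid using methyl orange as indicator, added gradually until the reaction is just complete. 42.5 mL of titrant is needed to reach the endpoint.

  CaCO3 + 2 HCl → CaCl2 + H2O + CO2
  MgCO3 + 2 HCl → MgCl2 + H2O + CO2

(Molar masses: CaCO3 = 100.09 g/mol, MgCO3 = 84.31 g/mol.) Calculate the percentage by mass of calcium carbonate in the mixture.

n(HCl) = 0.0425 × 0.417 = 0.0177 mol
Let x = n(CaCO3), y = n(MgCO3).
Titrant: 2x + 2y = 0.0177;  mass: 100.09x + 84.31y = 0.789
Solving, x = 2.66 × 10^-3 mol, y = 6.21 × 10^-3 mol
mass of CaCO3 = 2.66 × 10^-3 × 100.09 = 0.266 g
% CaCO3 = 0.266 / 0.789 × 100 = 33.7 %

33.7 %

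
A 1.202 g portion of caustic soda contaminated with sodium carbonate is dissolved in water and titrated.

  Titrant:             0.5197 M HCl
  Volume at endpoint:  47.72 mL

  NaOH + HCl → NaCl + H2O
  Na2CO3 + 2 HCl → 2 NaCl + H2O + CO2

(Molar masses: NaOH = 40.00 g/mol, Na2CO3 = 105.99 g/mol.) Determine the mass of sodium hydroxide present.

0.3456 g

n(HCl) = 0.04772 × 0.5197 = 0.02480 mol
Let x = n(NaOH), y = n(Na2CO3).
Titrant: 1x + 2y = 0.02480;  mass: 40.00x + 105.99y = 1.202
Solving, x = 8.640 × 10^-3 mol, y = 8.080 × 10^-3 mol
mass of NaOH = 8.640 × 10^-3 × 40.00 = 0.3456 g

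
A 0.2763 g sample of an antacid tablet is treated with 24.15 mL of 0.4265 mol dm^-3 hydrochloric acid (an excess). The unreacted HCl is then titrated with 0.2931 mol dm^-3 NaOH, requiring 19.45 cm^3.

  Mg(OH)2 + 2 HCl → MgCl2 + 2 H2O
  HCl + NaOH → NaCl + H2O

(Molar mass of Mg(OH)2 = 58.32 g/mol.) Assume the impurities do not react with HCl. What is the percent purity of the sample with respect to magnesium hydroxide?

n(HCl) added = 0.02415 × 0.4265 = 0.01030 mol
n(NaOH) used in back-titration = 0.01945 × 0.2931 = 5.701 × 10^-3 mol
n(HCl) left over = 5.701 × 10^-3 mol (1:1 ratio)
n(HCl) consumed by analyte = 0.01030 − 5.701 × 10^-3 = 4.599 × 10^-3 mol
From the 1:2 ratio, n(Mg(OH)2) = 1/2 × 4.599 × 10^-3 = 2.300 × 10^-3 mol
mass of Mg(OH)2 = 2.300 × 10^-3 × 58.32 = 0.1341 g
% Mg(OH)2 = 0.1341 / 0.2763 × 100 = 48.54 %

48.54 %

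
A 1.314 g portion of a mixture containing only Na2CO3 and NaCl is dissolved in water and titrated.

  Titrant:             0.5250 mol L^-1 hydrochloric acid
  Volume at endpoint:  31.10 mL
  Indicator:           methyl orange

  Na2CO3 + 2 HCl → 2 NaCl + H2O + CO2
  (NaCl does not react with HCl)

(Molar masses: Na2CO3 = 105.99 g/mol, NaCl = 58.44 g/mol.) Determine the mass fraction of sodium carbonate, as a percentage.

65.85 %

n(HCl) = 0.03110 × 0.5250 = 0.01633 mol
Let x = n(Na2CO3), y = n(NaCl).
Titrant: 2x = 0.01633;  mass: 105.99x + 58.44y = 1.314
Solving, x = 8.164 × 10^-3 mol, y = 7.678 × 10^-3 mol
mass of Na2CO3 = 8.164 × 10^-3 × 105.99 = 0.8653 g
% Na2CO3 = 0.8653 / 1.314 × 100 = 65.85 %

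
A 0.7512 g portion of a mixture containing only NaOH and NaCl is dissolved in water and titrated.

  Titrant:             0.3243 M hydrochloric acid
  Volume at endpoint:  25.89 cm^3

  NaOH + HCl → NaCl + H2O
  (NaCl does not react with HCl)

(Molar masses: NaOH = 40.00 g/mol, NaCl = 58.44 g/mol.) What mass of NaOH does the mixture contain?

n(HCl) = 0.02589 × 0.3243 = 8.396 × 10^-3 mol
Let x = n(NaOH), y = n(NaCl).
Titrant: 1x = 8.396 × 10^-3;  mass: 40.00x + 58.44y = 0.7512
Solving, x = 8.396 × 10^-3 mol, y = 7.107 × 10^-3 mol
mass of NaOH = 8.396 × 10^-3 × 40.00 = 0.3358 g

0.3358 g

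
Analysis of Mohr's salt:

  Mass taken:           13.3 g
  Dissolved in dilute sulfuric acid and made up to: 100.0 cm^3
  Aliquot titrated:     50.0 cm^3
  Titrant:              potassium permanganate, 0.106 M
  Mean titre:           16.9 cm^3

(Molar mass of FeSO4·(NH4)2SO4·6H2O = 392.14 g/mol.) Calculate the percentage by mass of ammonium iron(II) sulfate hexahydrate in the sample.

MnO4^- + 5 Fe^2+ + 8 H^+ → Mn^2+ + 5 Fe^3+ + 4 H2O
n(KMnO4) per titration = 0.0169 × 0.106 = 1.79 × 10^-3 mol
From the 5:1 ratio, n(FeSO4·(NH4)2SO4·6H2O) in each aliquot = 5/1 × 1.79 × 10^-3 = 8.96 × 10^-3 mol
n(FeSO4·(NH4)2SO4·6H2O) in the whole flask = 8.96 × 10^-3 × 100.0/50.0 = 0.0179 mol
mass of FeSO4·(NH4)2SO4·6H2O = 0.0179 × 392.14 = 7.02 g
% FeSO4·(NH4)2SO4·6H2O = 7.02 / 13.3 × 100 = 52.8 %

52.8 %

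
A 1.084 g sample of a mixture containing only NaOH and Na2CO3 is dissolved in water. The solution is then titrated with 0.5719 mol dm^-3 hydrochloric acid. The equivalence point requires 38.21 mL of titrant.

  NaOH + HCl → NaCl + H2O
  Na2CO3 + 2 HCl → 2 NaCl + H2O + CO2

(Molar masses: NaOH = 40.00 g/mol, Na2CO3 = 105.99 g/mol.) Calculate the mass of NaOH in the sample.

0.2280 g

n(HCl) = 0.03821 × 0.5719 = 0.02185 mol
Let x = n(NaOH), y = n(Na2CO3).
Titrant: 1x + 2y = 0.02185;  mass: 40.00x + 105.99y = 1.084
Solving, x = 5.699 × 10^-3 mol, y = 8.076 × 10^-3 mol
mass of NaOH = 5.699 × 10^-3 × 40.00 = 0.2280 g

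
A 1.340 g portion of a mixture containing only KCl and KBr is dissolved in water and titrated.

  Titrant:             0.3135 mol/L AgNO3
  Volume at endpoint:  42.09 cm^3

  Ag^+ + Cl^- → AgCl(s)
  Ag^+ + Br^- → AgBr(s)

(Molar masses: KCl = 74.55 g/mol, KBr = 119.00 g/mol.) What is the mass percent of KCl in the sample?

n(AgNO3) = 0.04209 × 0.3135 = 0.01320 mol
Let x = n(KCl), y = n(KBr).
Titrant: 1x + 1y = 0.01320;  mass: 74.55x + 119.00y = 1.340
Solving, x = 5.180 × 10^-3 mol, y = 8.016 × 10^-3 mol
mass of KCl = 5.180 × 10^-3 × 74.55 = 0.3861 g
% KCl = 0.3861 / 1.340 × 100 = 28.82 %

28.82 %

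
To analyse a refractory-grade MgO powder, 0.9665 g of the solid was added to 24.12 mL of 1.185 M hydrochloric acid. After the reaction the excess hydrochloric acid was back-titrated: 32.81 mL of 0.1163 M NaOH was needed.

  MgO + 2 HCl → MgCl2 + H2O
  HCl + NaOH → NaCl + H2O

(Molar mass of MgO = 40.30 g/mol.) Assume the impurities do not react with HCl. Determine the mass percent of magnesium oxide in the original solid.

51.63 %

n(HCl) added = 0.02412 × 1.185 = 0.02858 mol
n(NaOH) used in back-titration = 0.03281 × 0.1163 = 3.816 × 10^-3 mol
n(HCl) left over = 3.816 × 10^-3 mol (1:1 ratio)
n(HCl) consumed by analyte = 0.02858 − 3.816 × 10^-3 = 0.02477 mol
From the 1:2 ratio, n(MgO) = 1/2 × 0.02477 = 0.01238 mol
mass of MgO = 0.01238 × 40.30 = 0.4990 g
% MgO = 0.4990 / 0.9665 × 100 = 51.63 %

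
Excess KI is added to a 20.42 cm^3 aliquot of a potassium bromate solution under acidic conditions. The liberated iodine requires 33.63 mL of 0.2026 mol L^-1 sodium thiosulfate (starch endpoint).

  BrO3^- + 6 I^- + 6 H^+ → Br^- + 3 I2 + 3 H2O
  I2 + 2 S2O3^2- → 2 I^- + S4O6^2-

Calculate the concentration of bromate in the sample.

n(S2O3^2-) = 0.03363 × 0.2026 = 6.813 × 10^-3 mol
n(I2) = n(S2O3^2-)/2 = 3.407 × 10^-3 mol
From the 1:3 ratio, n(BrO3^-) in the aliquot = 1/3 × 3.407 × 10^-3 = 1.136 × 10^-3 mol
[BrO3^-] = 1.136 × 10^-3 / 0.02042 = 0.05561 mol/L

0.05561 mol/L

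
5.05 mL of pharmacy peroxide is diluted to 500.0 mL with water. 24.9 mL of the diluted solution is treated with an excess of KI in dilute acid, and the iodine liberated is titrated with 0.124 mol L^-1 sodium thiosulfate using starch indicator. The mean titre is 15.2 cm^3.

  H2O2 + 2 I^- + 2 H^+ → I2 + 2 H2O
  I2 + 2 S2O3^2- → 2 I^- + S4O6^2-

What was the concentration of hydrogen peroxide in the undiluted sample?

3.75 mol/L

n(S2O3^2-) = 0.0152 × 0.124 = 1.88 × 10^-3 mol
n(I2) = n(S2O3^2-)/2 = 9.42 × 10^-4 mol
n(H2O2) in the aliquot = 9.42 × 10^-4 mol (1:1 ratio)
[H2O2]_dilute = 9.42 × 10^-4 / 0.0249 = 0.0378 mol/L
[H2O2]_original = 0.0378 × 500.0/5.05 = 3.75 mol/L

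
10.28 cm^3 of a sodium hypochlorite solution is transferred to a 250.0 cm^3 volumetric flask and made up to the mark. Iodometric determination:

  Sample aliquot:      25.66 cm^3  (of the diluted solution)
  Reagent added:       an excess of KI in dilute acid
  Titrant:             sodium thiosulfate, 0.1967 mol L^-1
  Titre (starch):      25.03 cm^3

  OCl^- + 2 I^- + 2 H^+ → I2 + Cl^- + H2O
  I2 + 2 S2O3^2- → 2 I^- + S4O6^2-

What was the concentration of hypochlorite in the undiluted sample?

n(S2O3^2-) = 0.02503 × 0.1967 = 4.923 × 10^-3 mol
n(I2) = n(S2O3^2-)/2 = 2.462 × 10^-3 mol
n(OCl^-) in the aliquot = 2.462 × 10^-3 mol (1:1 ratio)
[OCl^-]_dilute = 2.462 × 10^-3 / 0.02566 = 0.09594 mol/L
[OCl^-]_original = 0.09594 × 250.0/10.28 = 2.333 mol/L

2.333 mol/L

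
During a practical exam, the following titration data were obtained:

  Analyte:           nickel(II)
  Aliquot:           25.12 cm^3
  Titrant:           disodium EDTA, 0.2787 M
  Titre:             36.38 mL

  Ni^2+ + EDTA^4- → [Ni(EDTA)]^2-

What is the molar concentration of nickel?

0.4036 M

n(EDTA) = 0.03638 L × 0.2787 mol/L = 0.01014 mol
n(Ni2+) = 0.01014 mol (1:1 mole ratio)
[Ni2+] = 0.01014 mol / 0.02512 L = 0.4036 mol/L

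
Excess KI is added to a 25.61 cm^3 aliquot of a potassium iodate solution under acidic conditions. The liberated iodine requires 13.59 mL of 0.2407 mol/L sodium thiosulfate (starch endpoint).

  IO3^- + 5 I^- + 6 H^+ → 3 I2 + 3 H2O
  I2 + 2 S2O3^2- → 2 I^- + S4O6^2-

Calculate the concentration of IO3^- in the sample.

0.02129 mol/L

n(S2O3^2-) = 0.01359 × 0.2407 = 3.271 × 10^-3 mol
n(I2) = n(S2O3^2-)/2 = 1.636 × 10^-3 mol
From the 1:3 ratio, n(IO3^-) in the aliquot = 1/3 × 1.636 × 10^-3 = 5.452 × 10^-4 mol
[IO3^-] = 5.452 × 10^-4 / 0.02561 = 0.02129 mol/L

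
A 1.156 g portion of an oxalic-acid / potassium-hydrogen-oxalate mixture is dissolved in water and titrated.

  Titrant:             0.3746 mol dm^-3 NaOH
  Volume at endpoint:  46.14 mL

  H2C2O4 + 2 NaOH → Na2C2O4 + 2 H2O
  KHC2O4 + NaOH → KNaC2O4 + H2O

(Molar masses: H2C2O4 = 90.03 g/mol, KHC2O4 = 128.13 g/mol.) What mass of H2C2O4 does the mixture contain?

n(NaOH) = 0.04614 × 0.3746 = 0.01728 mol
Let x = n(H2C2O4), y = n(KHC2O4).
Titrant: 2x + 1y = 0.01728;  mass: 90.03x + 128.13y = 1.156
Solving, x = 6.368 × 10^-3 mol, y = 4.547 × 10^-3 mol
mass of H2C2O4 = 6.368 × 10^-3 × 90.03 = 0.5733 g

0.5733 g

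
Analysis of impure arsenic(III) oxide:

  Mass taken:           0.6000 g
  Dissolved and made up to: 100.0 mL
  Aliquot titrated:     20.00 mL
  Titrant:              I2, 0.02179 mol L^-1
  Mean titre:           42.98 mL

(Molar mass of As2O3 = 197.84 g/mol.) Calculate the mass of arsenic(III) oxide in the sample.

As2O3 + 2 I2 + 2 H2O → As2O5 + 4 HI
n(I2) per titration = 0.04298 × 0.02179 = 9.365 × 10^-4 mol
From the 1:2 ratio, n(As2O3) in each aliquot = 1/2 × 9.365 × 10^-4 = 4.683 × 10^-4 mol
n(As2O3) in the whole flask = 4.683 × 10^-4 × 100.0/20.00 = 2.341 × 10^-3 mol
mass of As2O3 = 2.341 × 10^-3 × 197.84 = 0.4632 g

0.4632 g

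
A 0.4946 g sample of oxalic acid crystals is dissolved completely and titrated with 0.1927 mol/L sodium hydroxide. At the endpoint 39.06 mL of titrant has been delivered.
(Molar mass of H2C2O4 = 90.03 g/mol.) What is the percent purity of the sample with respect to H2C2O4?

H2C2O4 + 2 NaOH → Na2C2O4 + 2 H2O
n(NaOH) = 0.03906 L × 0.1927 mol/L = 7.527 × 10^-3 mol
From the 1:2 ratio, n(H2C2O4) = 1/2 × 7.527 × 10^-3 = 3.763 × 10^-3 mol
mass of H2C2O4 = 3.763 × 10^-3 × 90.03 g/mol = 0.3388 g
% H2C2O4 = 0.3388 / 0.4946 × 100 = 68.50 %

68.50 %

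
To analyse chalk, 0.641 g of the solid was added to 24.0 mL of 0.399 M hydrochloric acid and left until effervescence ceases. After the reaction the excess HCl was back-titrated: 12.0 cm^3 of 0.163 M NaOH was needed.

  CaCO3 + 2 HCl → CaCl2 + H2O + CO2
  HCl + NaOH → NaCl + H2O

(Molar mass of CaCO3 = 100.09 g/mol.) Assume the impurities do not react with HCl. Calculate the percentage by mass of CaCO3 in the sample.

n(HCl) added = 0.0240 × 0.399 = 9.58 × 10^-3 mol
n(NaOH) used in back-titration = 0.0120 × 0.163 = 1.96 × 10^-3 mol
n(HCl) left over = 1.96 × 10^-3 mol (1:1 ratio)
n(HCl) consumed by analyte = 9.58 × 10^-3 − 1.96 × 10^-3 = 7.62 × 10^-3 mol
From the 1:2 ratio, n(CaCO3) = 1/2 × 7.62 × 10^-3 = 3.81 × 10^-3 mol
mass of CaCO3 = 3.81 × 10^-3 × 100.09 = 0.381 g
% CaCO3 = 0.381 / 0.641 × 100 = 59.5 %

59.5 %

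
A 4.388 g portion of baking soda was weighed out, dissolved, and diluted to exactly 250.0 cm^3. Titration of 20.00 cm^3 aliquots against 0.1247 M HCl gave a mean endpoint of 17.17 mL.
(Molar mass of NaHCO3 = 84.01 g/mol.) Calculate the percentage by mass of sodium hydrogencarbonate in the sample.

NaHCO3 + HCl → NaCl + H2O + CO2
n(HCl) per titration = 0.01717 × 0.1247 = 2.141 × 10^-3 mol
n(NaHCO3) in each aliquot = 2.141 × 10^-3 mol (1:1 ratio)
n(NaHCO3) in the whole flask = 2.141 × 10^-3 × 250.0/20.00 = 0.02676 mol
mass of NaHCO3 = 0.02676 × 84.01 = 2.248 g
% NaHCO3 = 2.248 / 4.388 × 100 = 51.24 %

51.24 %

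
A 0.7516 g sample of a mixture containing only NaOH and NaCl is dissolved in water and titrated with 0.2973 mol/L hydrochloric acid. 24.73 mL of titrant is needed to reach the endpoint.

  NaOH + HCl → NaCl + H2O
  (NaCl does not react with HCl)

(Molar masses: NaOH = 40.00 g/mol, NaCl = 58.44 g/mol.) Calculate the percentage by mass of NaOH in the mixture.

39.13 %

n(HCl) = 0.02473 × 0.2973 = 7.352 × 10^-3 mol
Let x = n(NaOH), y = n(NaCl).
Titrant: 1x = 7.352 × 10^-3;  mass: 40.00x + 58.44y = 0.7516
Solving, x = 7.352 × 10^-3 mol, y = 7.829 × 10^-3 mol
mass of NaOH = 7.352 × 10^-3 × 40.00 = 0.2941 g
% NaOH = 0.2941 / 0.7516 × 100 = 39.13 %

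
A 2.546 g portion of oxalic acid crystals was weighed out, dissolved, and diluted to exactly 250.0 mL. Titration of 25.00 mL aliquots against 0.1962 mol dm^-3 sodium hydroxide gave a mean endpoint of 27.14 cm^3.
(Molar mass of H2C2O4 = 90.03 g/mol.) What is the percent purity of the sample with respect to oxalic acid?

H2C2O4 + 2 NaOH → Na2C2O4 + 2 H2O
n(NaOH) per titration = 0.02714 × 0.1962 = 5.325 × 10^-3 mol
From the 1:2 ratio, n(H2C2O4) in each aliquot = 1/2 × 5.325 × 10^-3 = 2.662 × 10^-3 mol
n(H2C2O4) in the whole flask = 2.662 × 10^-3 × 250.0/25.00 = 0.02662 mol
mass of H2C2O4 = 0.02662 × 90.03 = 2.397 g
% H2C2O4 = 2.397 / 2.546 × 100 = 94.15 %

94.15 %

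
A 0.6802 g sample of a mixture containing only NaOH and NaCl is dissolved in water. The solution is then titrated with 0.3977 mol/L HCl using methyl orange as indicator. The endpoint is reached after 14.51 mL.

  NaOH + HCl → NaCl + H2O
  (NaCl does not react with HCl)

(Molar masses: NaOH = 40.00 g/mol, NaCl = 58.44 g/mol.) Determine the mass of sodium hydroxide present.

n(HCl) = 0.01451 × 0.3977 = 5.771 × 10^-3 mol
Let x = n(NaOH), y = n(NaCl).
Titrant: 1x = 5.771 × 10^-3;  mass: 40.00x + 58.44y = 0.6802
Solving, x = 5.771 × 10^-3 mol, y = 7.690 × 10^-3 mol
mass of NaOH = 5.771 × 10^-3 × 40.00 = 0.2308 g

0.2308 g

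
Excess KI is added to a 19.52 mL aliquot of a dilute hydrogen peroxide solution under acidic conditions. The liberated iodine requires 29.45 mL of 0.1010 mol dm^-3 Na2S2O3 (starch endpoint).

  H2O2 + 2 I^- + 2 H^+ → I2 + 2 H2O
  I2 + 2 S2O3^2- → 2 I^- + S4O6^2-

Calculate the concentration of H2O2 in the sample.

0.07619 mol/L

n(S2O3^2-) = 0.02945 × 0.1010 = 2.974 × 10^-3 mol
n(I2) = n(S2O3^2-)/2 = 1.487 × 10^-3 mol
n(H2O2) in the aliquot = 1.487 × 10^-3 mol (1:1 ratio)
[H2O2] = 1.487 × 10^-3 / 0.01952 = 0.07619 mol/L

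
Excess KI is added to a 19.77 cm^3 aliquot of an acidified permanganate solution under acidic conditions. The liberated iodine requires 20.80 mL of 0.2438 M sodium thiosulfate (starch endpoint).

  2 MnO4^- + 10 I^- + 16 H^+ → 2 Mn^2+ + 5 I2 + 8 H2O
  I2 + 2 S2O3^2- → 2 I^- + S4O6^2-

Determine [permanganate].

n(S2O3^2-) = 0.02080 × 0.2438 = 5.071 × 10^-3 mol
n(I2) = n(S2O3^2-)/2 = 2.536 × 10^-3 mol
From the 2:5 ratio, n(MnO4^-) in the aliquot = 2/5 × 2.536 × 10^-3 = 1.014 × 10^-3 mol
[MnO4^-] = 1.014 × 10^-3 / 0.01977 = 0.05130 mol/L

0.05130 M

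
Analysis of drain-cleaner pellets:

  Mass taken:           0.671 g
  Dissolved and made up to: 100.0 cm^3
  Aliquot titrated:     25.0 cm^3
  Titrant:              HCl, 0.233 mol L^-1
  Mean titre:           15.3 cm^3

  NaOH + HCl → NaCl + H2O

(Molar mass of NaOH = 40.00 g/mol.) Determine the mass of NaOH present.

n(HCl) per titration = 0.0153 × 0.233 = 3.56 × 10^-3 mol
n(NaOH) in each aliquot = 3.56 × 10^-3 mol (1:1 ratio)
n(NaOH) in the whole flask = 3.56 × 10^-3 × 100.0/25.0 = 0.0143 mol
mass of NaOH = 0.0143 × 40.00 = 0.570 g

0.570 g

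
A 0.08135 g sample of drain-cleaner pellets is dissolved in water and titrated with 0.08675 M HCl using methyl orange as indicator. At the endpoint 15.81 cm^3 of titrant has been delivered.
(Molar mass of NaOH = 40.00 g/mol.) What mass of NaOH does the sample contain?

0.05486 g

NaOH + HCl → NaCl + H2O
n(HCl) = 0.01581 L × 0.08675 mol/L = 1.372 × 10^-3 mol
n(NaOH) = 1.372 × 10^-3 mol (1:1 ratio)
mass of NaOH = 1.372 × 10^-3 × 40.00 g/mol = 0.05486 g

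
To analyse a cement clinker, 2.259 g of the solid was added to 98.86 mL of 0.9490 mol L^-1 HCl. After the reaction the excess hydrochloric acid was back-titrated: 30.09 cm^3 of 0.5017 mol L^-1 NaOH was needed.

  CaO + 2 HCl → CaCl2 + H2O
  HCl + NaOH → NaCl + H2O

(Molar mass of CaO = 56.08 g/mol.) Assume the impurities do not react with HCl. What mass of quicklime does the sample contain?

n(HCl) added = 0.09886 × 0.9490 = 0.09382 mol
n(NaOH) used in back-titration = 0.03009 × 0.5017 = 0.01510 mol
n(HCl) left over = 0.01510 mol (1:1 ratio)
n(HCl) consumed by analyte = 0.09382 − 0.01510 = 0.07872 mol
From the 1:2 ratio, n(CaO) = 1/2 × 0.07872 = 0.03936 mol
mass of CaO = 0.03936 × 56.08 = 2.207 g

2.207 g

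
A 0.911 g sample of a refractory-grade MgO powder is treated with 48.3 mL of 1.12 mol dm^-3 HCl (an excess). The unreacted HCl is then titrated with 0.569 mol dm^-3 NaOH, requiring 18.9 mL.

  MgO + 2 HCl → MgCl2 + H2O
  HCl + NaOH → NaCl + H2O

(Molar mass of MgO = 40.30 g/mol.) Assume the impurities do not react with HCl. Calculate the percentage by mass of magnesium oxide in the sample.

95.9 %

n(HCl) added = 0.0483 × 1.12 = 0.0541 mol
n(NaOH) used in back-titration = 0.0189 × 0.569 = 0.0108 mol
n(HCl) left over = 0.0108 mol (1:1 ratio)
n(HCl) consumed by analyte = 0.0541 − 0.0108 = 0.0433 mol
From the 1:2 ratio, n(MgO) = 1/2 × 0.0433 = 0.0217 mol
mass of MgO = 0.0217 × 40.30 = 0.873 g
% MgO = 0.873 / 0.911 × 100 = 95.9 %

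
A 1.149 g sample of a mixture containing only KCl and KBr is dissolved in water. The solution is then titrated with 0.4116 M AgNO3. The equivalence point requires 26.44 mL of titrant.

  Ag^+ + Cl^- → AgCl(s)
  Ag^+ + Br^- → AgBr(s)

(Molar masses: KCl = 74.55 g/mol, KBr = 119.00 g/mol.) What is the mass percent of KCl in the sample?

21.32 %

n(AgNO3) = 0.02644 × 0.4116 = 0.01088 mol
Let x = n(KCl), y = n(KBr).
Titrant: 1x + 1y = 0.01088;  mass: 74.55x + 119.00y = 1.149
Solving, x = 3.286 × 10^-3 mol, y = 7.597 × 10^-3 mol
mass of KCl = 3.286 × 10^-3 × 74.55 = 0.2449 g
% KCl = 0.2449 / 1.149 × 100 = 21.32 %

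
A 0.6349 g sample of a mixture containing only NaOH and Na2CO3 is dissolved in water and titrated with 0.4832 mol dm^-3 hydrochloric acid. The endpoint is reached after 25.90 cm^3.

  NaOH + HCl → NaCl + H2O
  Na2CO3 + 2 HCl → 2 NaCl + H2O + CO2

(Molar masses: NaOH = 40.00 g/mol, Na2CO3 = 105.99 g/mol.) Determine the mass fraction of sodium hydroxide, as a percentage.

13.73 %

n(HCl) = 0.02590 × 0.4832 = 0.01251 mol
Let x = n(NaOH), y = n(Na2CO3).
Titrant: 1x + 2y = 0.01251;  mass: 40.00x + 105.99y = 0.6349
Solving, x = 2.180 × 10^-3 mol, y = 5.168 × 10^-3 mol
mass of NaOH = 2.180 × 10^-3 × 40.00 = 0.08719 g
% NaOH = 0.08719 / 0.6349 × 100 = 13.73 %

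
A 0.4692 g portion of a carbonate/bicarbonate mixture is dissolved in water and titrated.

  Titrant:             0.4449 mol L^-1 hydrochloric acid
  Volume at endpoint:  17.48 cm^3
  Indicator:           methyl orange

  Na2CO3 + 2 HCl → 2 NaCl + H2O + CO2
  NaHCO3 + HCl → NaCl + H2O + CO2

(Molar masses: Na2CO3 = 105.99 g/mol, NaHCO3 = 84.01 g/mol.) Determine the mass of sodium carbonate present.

n(HCl) = 0.01748 × 0.4449 = 7.777 × 10^-3 mol
Let x = n(Na2CO3), y = n(NaHCO3).
Titrant: 2x + 1y = 7.777 × 10^-3;  mass: 105.99x + 84.01y = 0.4692
Solving, x = 2.968 × 10^-3 mol, y = 1.840 × 10^-3 mol
mass of Na2CO3 = 2.968 × 10^-3 × 105.99 = 0.3146 g

0.3146 g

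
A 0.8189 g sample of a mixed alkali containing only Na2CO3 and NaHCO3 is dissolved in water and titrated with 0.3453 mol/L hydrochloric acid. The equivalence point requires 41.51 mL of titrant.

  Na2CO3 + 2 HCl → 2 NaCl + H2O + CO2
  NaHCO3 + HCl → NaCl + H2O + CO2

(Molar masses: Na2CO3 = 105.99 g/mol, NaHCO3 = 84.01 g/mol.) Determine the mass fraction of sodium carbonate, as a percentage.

80.38 %

n(HCl) = 0.04151 × 0.3453 = 0.01433 mol
Let x = n(Na2CO3), y = n(NaHCO3).
Titrant: 2x + 1y = 0.01433;  mass: 105.99x + 84.01y = 0.8189
Solving, x = 6.211 × 10^-3 mol, y = 1.912 × 10^-3 mol
mass of Na2CO3 = 6.211 × 10^-3 × 105.99 = 0.6583 g
% Na2CO3 = 0.6583 / 0.8189 × 100 = 80.38 %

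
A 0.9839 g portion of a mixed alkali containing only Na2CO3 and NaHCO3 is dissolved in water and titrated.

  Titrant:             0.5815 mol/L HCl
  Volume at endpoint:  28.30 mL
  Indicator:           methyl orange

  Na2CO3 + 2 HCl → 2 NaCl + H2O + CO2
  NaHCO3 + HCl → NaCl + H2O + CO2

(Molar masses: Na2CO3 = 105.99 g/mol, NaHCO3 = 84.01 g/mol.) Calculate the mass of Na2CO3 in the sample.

0.6811 g

n(HCl) = 0.02830 × 0.5815 = 0.01646 mol
Let x = n(Na2CO3), y = n(NaHCO3).
Titrant: 2x + 1y = 0.01646;  mass: 105.99x + 84.01y = 0.9839
Solving, x = 6.426 × 10^-3 mol, y = 3.604 × 10^-3 mol
mass of Na2CO3 = 6.426 × 10^-3 × 105.99 = 0.6811 g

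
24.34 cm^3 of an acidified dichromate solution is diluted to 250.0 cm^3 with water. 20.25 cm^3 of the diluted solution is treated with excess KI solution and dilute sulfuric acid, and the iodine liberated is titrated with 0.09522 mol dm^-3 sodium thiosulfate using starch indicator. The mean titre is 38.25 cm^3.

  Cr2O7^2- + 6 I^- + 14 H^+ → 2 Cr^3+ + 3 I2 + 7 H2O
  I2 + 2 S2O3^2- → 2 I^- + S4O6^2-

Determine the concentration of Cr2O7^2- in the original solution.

0.3079 mol/L

n(S2O3^2-) = 0.03825 × 0.09522 = 3.642 × 10^-3 mol
n(I2) = n(S2O3^2-)/2 = 1.821 × 10^-3 mol
From the 1:3 ratio, n(Cr2O7^2-) in the aliquot = 1/3 × 1.821 × 10^-3 = 6.070 × 10^-4 mol
[Cr2O7^2-]_dilute = 6.070 × 10^-4 / 0.02025 = 0.02998 mol/L
[Cr2O7^2-]_original = 0.02998 × 250.0/24.34 = 0.3079 mol/L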